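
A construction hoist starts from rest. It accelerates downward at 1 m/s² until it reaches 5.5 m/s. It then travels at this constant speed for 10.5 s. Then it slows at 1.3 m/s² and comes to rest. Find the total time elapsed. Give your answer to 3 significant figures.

20.2 s

Phase 1 (accelerating): v₀ = 0 m/s, a = 1 m/s².
v = v₀ + at → t = (5.5 − 0) / 1 = 5.50 s
v² = v₀² + 2aΔx → Δx = (5.5² − 0²)/(2·1) = 15.1 m

Phase 2 (constant speed): v₀ = 5.50 m/s, a = 0 m/s².
v = v₀ + at = 5.50 + (0)(10.5) = 5.50 m/s
Δx = v₀t + ½at² = 5.50·10.5 + 0.5·0·10.5² = 57.8 m

Phase 3 (decelerating): v₀ = 5.50 m/s, a = -1.3 m/s².
v = v₀ + at → t = (0 − 5.50) / -1.3 = 4.23 s
v² = v₀² + 2aΔx → Δx = (0² − 5.50²)/(2·-1.3) = 11.6 m
Total time = 5.50 + 10.5 + 4.23 = 20.2 s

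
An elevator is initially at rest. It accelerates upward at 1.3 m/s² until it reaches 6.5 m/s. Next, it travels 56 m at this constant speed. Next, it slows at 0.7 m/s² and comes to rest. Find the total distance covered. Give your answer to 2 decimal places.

102.43 m

Phase 1 (accelerating): v₀ = 0 m/s, a = 1.3 m/s².
v = v₀ + at → t = (6.5 − 0) / 1.3 = 5.00 s
v² = v₀² + 2aΔx → Δx = (6.5² − 0²)/(2·1.3) = 16.2 m

Phase 2 (constant speed): v₀ = 6.50 m/s, a = 0 m/s².
Constant speed: t = d/v = 56/6.50 = 8.62 s

Phase 3 (decelerating): v₀ = 6.50 m/s, a = -0.7 m/s².
v = v₀ + at → t = (0 − 6.50) / -0.7 = 9.29 s
v² = v₀² + 2aΔx → Δx = (0² − 6.50²)/(2·-0.7) = 30.2 m
Total distance = 16.2 + 56.0 + 30.2 = 102 m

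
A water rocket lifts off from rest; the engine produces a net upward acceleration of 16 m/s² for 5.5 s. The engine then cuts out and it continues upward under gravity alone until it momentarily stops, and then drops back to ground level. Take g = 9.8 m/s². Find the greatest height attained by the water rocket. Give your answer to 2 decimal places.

637.10 m

Phase 1 (powered ascent): v₀ = 0 m/s, a = 16 m/s².
v = v₀ + at = 0 + (16)(5.5) = 88.0 m/s
Δx = v₀t + ½at² = 0·5.5 + 0.5·16·5.5² = 242 m

Phase 2 (coasting upward): v₀ = 88.0 m/s, a = -9.8 m/s².
v = v₀ + at → t = (0 − 88.0) / -9.8 = 8.98 s
v² = v₀² + 2aΔx → Δx = (0² − 88.0²)/(2·-9.8) = 395 m
Maximum height = 242 + 395 = 637 m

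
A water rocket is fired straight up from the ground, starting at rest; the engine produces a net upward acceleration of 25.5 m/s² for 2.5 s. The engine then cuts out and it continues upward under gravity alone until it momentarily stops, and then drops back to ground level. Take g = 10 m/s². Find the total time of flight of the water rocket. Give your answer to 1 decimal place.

Phase 1 (powered ascent): v₀ = 0 m/s, a = 25.5 m/s².
v = v₀ + at = 0 + (25.5)(2.5) = 63.8 m/s
Δx = v₀t + ½at² = 0·2.5 + 0.5·25.5·2.5² = 79.7 m

Phase 2 (coasting upward): v₀ = 63.8 m/s, a = -10 m/s².
v = v₀ + at → t = (0 − 63.8) / -10 = 6.38 s
v² = v₀² + 2aΔx → Δx = (0² − 63.8²)/(2·-10) = 203 m

Phase 3 (free fall): v₀ = 0 m/s, a = -10 m/s².
Falls 283 m from rest: t = √(2·283/10) = 7.52 s; v = g·t = 75.2 m/s.
Total time = 2.50 + 6.38 + 7.52 = 16.4 s

16.4 s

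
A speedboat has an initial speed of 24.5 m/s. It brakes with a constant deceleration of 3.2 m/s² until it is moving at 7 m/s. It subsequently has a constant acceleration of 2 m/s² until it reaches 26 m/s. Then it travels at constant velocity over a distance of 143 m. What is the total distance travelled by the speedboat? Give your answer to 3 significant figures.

Phase 1 (decelerating): v₀ = 24.5 m/s, a = -3.2 m/s².
v = v₀ + at → t = (7 − 24.5) / -3.2 = 5.47 s
v² = v₀² + 2aΔx → Δx = (7² − 24.5²)/(2·-3.2) = 86.1 m

Phase 2 (accelerating): v₀ = 7.00 m/s, a = 2 m/s².
v = v₀ + at → t = (26 − 7.00) / 2 = 9.50 s
v² = v₀² + 2aΔx → Δx = (26² − 7.00²)/(2·2) = 157 m

Phase 3 (constant speed): v₀ = 26.0 m/s, a = 0 m/s².
Constant speed: t = d/v = 143/26.0 = 5.50 s
Total distance = 86.1 + 157 + 143 = 386 m

386 m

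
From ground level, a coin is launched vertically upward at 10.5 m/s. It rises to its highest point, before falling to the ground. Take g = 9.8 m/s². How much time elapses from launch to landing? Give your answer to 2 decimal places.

2.14 s

Phase 1 (rising): v₀ = 10.5 m/s, a = -9.8 m/s².
v = v₀ + at → t = (0 − 10.5) / -9.8 = 1.07 s
v² = v₀² + 2aΔx → Δx = (0² − 10.5²)/(2·-9.8) = 5.62 m

Phase 2 (falling): v₀ = 0 m/s, a = -9.8 m/s².
Falls 5.62 m from rest: t = √(2·5.62/9.8) = 1.07 s; v = g·t = 10.5 m/s.
Total time = 1.07 + 1.07 = 2.14 s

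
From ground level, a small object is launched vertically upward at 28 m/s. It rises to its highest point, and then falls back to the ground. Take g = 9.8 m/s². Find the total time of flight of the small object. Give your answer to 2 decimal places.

Phase 1 (rising): v₀ = 28.0 m/s, a = -9.8 m/s².
v = v₀ + at → t = (0 − 28.0) / -9.8 = 2.86 s
v² = v₀² + 2aΔx → Δx = (0² − 28.0²)/(2·-9.8) = 40.0 m

Phase 2 (falling): v₀ = 0 m/s, a = -9.8 m/s².
Falls 40.0 m from rest: t = √(2·40.0/9.8) = 2.86 s; v = g·t = 28.0 m/s.
Total time = 2.86 + 2.86 = 5.71 s

5.71 s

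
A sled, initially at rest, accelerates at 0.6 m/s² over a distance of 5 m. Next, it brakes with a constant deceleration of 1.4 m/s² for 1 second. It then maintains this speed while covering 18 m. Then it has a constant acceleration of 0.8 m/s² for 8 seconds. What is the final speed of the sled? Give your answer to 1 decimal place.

7.4 m/s

Phase 1 (accelerating): v₀ = 0 m/s, a = 0.6 m/s².
v² = v₀² + 2aΔx = 0² + 2·0.6·5 = 6.00 → v = 2.45 m/s
t = (v − v₀)/a = (2.45 − 0)/0.6 = 4.08 s

Phase 2 (decelerating): v₀ = 2.45 m/s, a = -1.4 m/s².
v = v₀ + at = 2.45 + (-1.4)(1) = 1.05 m/s
Δx = v₀t + ½at² = 2.45·1 + 0.5·-1.4·1² = 1.75 m

Phase 3 (constant speed): v₀ = 1.05 m/s, a = 0 m/s².
Constant speed: t = d/v = 18/1.05 = 17.2 s

Phase 4 (accelerating): v₀ = 1.05 m/s, a = 0.8 m/s².
v = v₀ + at = 1.05 + (0.8)(8) = 7.45 m/s
Δx = v₀t + ½at² = 1.05·8 + 0.5·0.8·8² = 34.0 m
Final speed = 7.45 m/s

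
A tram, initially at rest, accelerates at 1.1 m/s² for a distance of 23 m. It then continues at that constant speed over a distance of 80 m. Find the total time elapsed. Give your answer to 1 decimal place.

Phase 1 (accelerating): v₀ = 0 m/s, a = 1.1 m/s².
v² = v₀² + 2aΔx = 0² + 2·1.1·23 = 50.6 → v = 7.11 m/s
t = (v − v₀)/a = (7.11 − 0)/1.1 = 6.47 s

Phase 2 (constant speed): v₀ = 7.11 m/s, a = 0 m/s².
Constant speed: t = d/v = 80/7.11 = 11.2 s
Total time = 6.47 + 11.2 = 17.7 s

17.7 s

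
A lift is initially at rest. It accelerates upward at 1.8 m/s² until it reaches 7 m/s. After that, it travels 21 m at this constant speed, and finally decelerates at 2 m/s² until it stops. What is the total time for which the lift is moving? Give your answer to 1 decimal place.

10.4 s

Phase 1 (accelerating): v₀ = 0 m/s, a = 1.8 m/s².
v = v₀ + at → t = (7 − 0) / 1.8 = 3.89 s
v² = v₀² + 2aΔx → Δx = (7² − 0²)/(2·1.8) = 13.6 m

Phase 2 (constant speed): v₀ = 7.00 m/s, a = 0 m/s².
Constant speed: t = d/v = 21/7.00 = 3.00 s

Phase 3 (decelerating): v₀ = 7.00 m/s, a = -2 m/s².
v = v₀ + at → t = (0 − 7.00) / -2 = 3.50 s
v² = v₀² + 2aΔx → Δx = (0² − 7.00²)/(2·-2) = 12.2 m
Total time = 3.89 + 3.00 + 3.50 = 10.4 s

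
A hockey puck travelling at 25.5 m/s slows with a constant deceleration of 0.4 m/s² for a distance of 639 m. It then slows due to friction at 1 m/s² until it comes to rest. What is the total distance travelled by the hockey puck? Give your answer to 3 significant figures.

Phase 1 (decelerating): v₀ = 25.5 m/s, a = -0.4 m/s².
v² = v₀² + 2aΔx = 25.5² + 2·-0.4·639 = 139 → v = 11.8 m/s
t = (v − v₀)/a = (11.8 − 25.5)/-0.4 = 34.3 s

Phase 2 (decelerating): v₀ = 11.8 m/s, a = -1 m/s².
v = v₀ + at → t = (0 − 11.8) / -1 = 11.8 s
v² = v₀² + 2aΔx → Δx = (0² − 11.8²)/(2·-1) = 69.5 m
Total distance = 639 + 69.5 = 709 m

709 m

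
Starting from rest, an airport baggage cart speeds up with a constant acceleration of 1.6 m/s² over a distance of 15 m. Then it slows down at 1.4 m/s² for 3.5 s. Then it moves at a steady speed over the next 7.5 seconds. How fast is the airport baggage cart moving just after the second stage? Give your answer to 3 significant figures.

Phase 1 (accelerating): v₀ = 0 m/s, a = 1.6 m/s².
v² = v₀² + 2aΔx = 0² + 2·1.6·15 = 48.0 → v = 6.93 m/s
t = (v − v₀)/a = (6.93 − 0)/1.6 = 4.33 s

Phase 2 (decelerating): v₀ = 6.93 m/s, a = -1.4 m/s².
v = v₀ + at = 6.93 + (-1.4)(3.5) = 2.03 m/s
Δx = v₀t + ½at² = 6.93·3.5 + 0.5·-1.4·3.5² = 15.7 m
Speed at end of phase 2 = 2.03 m/s

2.03 m/s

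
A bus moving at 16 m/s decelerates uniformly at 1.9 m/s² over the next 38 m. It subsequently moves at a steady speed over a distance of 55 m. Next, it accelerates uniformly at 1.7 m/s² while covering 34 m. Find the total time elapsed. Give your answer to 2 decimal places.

Phase 1 (decelerating): v₀ = 16.0 m/s, a = -1.9 m/s².
v² = v₀² + 2aΔx = 16.0² + 2·-1.9·38 = 112 → v = 10.6 m/s
t = (v − v₀)/a = (10.6 − 16.0)/-1.9 = 2.86 s

Phase 2 (constant speed): v₀ = 10.6 m/s, a = 0 m/s².
Constant speed: t = d/v = 55/10.6 = 5.21 s

Phase 3 (accelerating): v₀ = 10.6 m/s, a = 1.7 m/s².
v² = v₀² + 2aΔx = 10.6² + 2·1.7·34 = 227 → v = 15.1 m/s
t = (v − v₀)/a = (15.1 − 10.6)/1.7 = 2.65 s
Total time = 2.86 + 5.21 + 2.65 = 10.7 s

10.72 s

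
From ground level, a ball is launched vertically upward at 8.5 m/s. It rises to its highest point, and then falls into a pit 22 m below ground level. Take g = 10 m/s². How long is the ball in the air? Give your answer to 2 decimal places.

3.11 s

Phase 1 (rising): v₀ = 8.50 m/s, a = -10 m/s².
v = v₀ + at → t = (0 − 8.50) / -10 = 0.850 s
v² = v₀² + 2aΔx → Δx = (0² − 8.50²)/(2·-10) = 3.61 m

Phase 2 (falling): v₀ = 0 m/s, a = -10 m/s².
Falls 25.6 m from rest: t = √(2·25.6/10) = 2.26 s; v = g·t = 22.6 m/s.
Total time = 0.850 + 2.26 = 3.11 s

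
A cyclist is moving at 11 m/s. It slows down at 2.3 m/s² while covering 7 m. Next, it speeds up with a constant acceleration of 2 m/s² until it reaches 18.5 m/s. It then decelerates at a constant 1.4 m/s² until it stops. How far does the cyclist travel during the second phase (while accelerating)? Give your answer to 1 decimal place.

63.4 m

Phase 1 (decelerating): v₀ = 11.0 m/s, a = -2.3 m/s².
v² = v₀² + 2aΔx = 11.0² + 2·-2.3·7 = 88.8 → v = 9.42 m/s
t = (v − v₀)/a = (9.42 − 11.0)/-2.3 = 0.685 s

Phase 2 (accelerating): v₀ = 9.42 m/s, a = 2 m/s².
v = v₀ + at → t = (18.5 − 9.42) / 2 = 4.54 s
v² = v₀² + 2aΔx → Δx = (18.5² − 9.42²)/(2·2) = 63.4 m
Distance in phase 2 = 63.4 m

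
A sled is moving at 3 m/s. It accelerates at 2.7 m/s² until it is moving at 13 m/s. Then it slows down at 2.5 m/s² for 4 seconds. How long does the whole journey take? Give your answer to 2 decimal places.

Phase 1 (accelerating): v₀ = 3.00 m/s, a = 2.7 m/s².
v = v₀ + at → t = (13 − 3.00) / 2.7 = 3.70 s
v² = v₀² + 2aΔx → Δx = (13² − 3.00²)/(2·2.7) = 29.6 m

Phase 2 (decelerating): v₀ = 13.0 m/s, a = -2.5 m/s².
v = v₀ + at = 13.0 + (-2.5)(4) = 3.00 m/s
Δx = v₀t + ½at² = 13.0·4 + 0.5·-2.5·4² = 32.0 m
Total time = 3.70 + 4.00 = 7.70 s

7.70 s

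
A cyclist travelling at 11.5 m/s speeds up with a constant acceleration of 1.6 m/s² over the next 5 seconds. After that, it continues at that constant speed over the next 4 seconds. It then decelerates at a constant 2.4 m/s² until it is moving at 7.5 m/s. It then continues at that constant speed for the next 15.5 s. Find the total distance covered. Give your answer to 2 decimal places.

Phase 1 (accelerating): v₀ = 11.5 m/s, a = 1.6 m/s².
v = v₀ + at = 11.5 + (1.6)(5) = 19.5 m/s
Δx = v₀t + ½at² = 11.5·5 + 0.5·1.6·5² = 77.5 m

Phase 2 (constant speed): v₀ = 19.5 m/s, a = 0 m/s².
v = v₀ + at = 19.5 + (0)(4) = 19.5 m/s
Δx = v₀t + ½at² = 19.5·4 + 0.5·0·4² = 78.0 m

Phase 3 (decelerating): v₀ = 19.5 m/s, a = -2.4 m/s².
v = v₀ + at → t = (7.5 − 19.5) / -2.4 = 5.00 s
v² = v₀² + 2aΔx → Δx = (7.5² − 19.5²)/(2·-2.4) = 67.5 m

Phase 4 (constant speed): v₀ = 7.50 m/s, a = 0 m/s².
v = v₀ + at = 7.50 + (0)(15.5) = 7.50 m/s
Δx = v₀t + ½at² = 7.50·15.5 + 0.5·0·15.5² = 116 m
Total distance = 77.5 + 78.0 + 67.5 + 116 = 339 m

339.25 m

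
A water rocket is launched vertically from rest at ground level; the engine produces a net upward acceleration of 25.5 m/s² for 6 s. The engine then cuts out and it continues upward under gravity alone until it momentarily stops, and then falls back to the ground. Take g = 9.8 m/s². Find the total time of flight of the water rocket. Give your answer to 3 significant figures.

40.0 s

Phase 1 (powered ascent): v₀ = 0 m/s, a = 25.5 m/s².
v = v₀ + at = 0 + (25.5)(6) = 153 m/s
Δx = v₀t + ½at² = 0·6 + 0.5·25.5·6² = 459 m

Phase 2 (coasting upward): v₀ = 153 m/s, a = -9.8 m/s².
v = v₀ + at → t = (0 − 153) / -9.8 = 15.6 s
v² = v₀² + 2aΔx → Δx = (0² − 153²)/(2·-9.8) = 1190 m

Phase 3 (free fall): v₀ = 0 m/s, a = -9.8 m/s².
Falls 1650 m from rest: t = √(2·1650/9.8) = 18.4 s; v = g·t = 180 m/s.
Total time = 6.00 + 15.6 + 18.4 = 40.0 s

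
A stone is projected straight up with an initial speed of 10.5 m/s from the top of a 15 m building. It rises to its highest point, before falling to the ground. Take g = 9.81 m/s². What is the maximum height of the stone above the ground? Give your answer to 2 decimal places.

20.62 m

Phase 1 (rising): v₀ = 10.5 m/s, a = -9.81 m/s².
v = v₀ + at → t = (0 − 10.5) / -9.81 = 1.07 s
v² = v₀² + 2aΔx → Δx = (0² − 10.5²)/(2·-9.81) = 5.62 m
Maximum height = 15 + 5.62 = 20.6 m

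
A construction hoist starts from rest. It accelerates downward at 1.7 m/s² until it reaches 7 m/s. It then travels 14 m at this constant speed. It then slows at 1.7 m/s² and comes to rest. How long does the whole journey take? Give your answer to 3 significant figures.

10.2 s

Phase 1 (accelerating): v₀ = 0 m/s, a = 1.7 m/s².
v = v₀ + at → t = (7 − 0) / 1.7 = 4.12 s
v² = v₀² + 2aΔx → Δx = (7² − 0²)/(2·1.7) = 14.4 m

Phase 2 (constant speed): v₀ = 7.00 m/s, a = 0 m/s².
Constant speed: t = d/v = 14/7.00 = 2.00 s

Phase 3 (decelerating): v₀ = 7.00 m/s, a = -1.7 m/s².
v = v₀ + at → t = (0 − 7.00) / -1.7 = 4.12 s
v² = v₀² + 2aΔx → Δx = (0² − 7.00²)/(2·-1.7) = 14.4 m
Total time = 4.12 + 2.00 + 4.12 = 10.2 s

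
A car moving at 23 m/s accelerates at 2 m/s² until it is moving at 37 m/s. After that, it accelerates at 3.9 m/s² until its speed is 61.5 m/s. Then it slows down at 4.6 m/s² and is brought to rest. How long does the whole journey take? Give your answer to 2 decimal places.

26.65 s

Phase 1 (accelerating): v₀ = 23.0 m/s, a = 2 m/s².
v = v₀ + at → t = (37 − 23.0) / 2 = 7.00 s
v² = v₀² + 2aΔx → Δx = (37² − 23.0²)/(2·2) = 210 m

Phase 2 (accelerating): v₀ = 37.0 m/s, a = 3.9 m/s².
v = v₀ + at → t = (61.5 − 37.0) / 3.9 = 6.28 s
v² = v₀² + 2aΔx → Δx = (61.5² − 37.0²)/(2·3.9) = 309 m

Phase 3 (decelerating): v₀ = 61.5 m/s, a = -4.6 m/s².
v = v₀ + at → t = (0 − 61.5) / -4.6 = 13.4 s
v² = v₀² + 2aΔx → Δx = (0² − 61.5²)/(2·-4.6) = 411 m
Total time = 7.00 + 6.28 + 13.4 = 26.7 s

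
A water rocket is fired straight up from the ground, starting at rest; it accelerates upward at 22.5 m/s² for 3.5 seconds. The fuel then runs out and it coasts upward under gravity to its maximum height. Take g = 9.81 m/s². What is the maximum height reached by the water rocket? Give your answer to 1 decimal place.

Phase 1 (powered ascent): v₀ = 0 m/s, a = 22.5 m/s².
v = v₀ + at = 0 + (22.5)(3.5) = 78.8 m/s
Δx = v₀t + ½at² = 0·3.5 + 0.5·22.5·3.5² = 138 m

Phase 2 (coasting upward): v₀ = 78.8 m/s, a = -9.81 m/s².
v = v₀ + at → t = (0 − 78.8) / -9.81 = 8.03 s
v² = v₀² + 2aΔx → Δx = (0² − 78.8²)/(2·-9.81) = 316 m
Maximum height = 138 + 316 = 454 m

453.9 m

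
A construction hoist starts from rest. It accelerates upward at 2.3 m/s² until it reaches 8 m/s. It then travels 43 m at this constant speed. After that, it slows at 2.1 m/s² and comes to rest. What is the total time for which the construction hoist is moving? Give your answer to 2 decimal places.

Phase 1 (accelerating): v₀ = 0 m/s, a = 2.3 m/s².
v = v₀ + at → t = (8 − 0) / 2.3 = 3.48 s
v² = v₀² + 2aΔx → Δx = (8² − 0²)/(2·2.3) = 13.9 m

Phase 2 (constant speed): v₀ = 8.00 m/s, a = 0 m/s².
Constant speed: t = d/v = 43/8.00 = 5.38 s

Phase 3 (decelerating): v₀ = 8.00 m/s, a = -2.1 m/s².
v = v₀ + at → t = (0 − 8.00) / -2.1 = 3.81 s
v² = v₀² + 2aΔx → Δx = (0² − 8.00²)/(2·-2.1) = 15.2 m
Total time = 3.48 + 5.38 + 3.81 = 12.7 s

12.66 s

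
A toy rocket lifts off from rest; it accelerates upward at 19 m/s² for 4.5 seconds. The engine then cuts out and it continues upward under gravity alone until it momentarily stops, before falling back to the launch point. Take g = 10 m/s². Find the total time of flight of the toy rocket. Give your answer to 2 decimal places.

Phase 1 (powered ascent): v₀ = 0 m/s, a = 19 m/s².
v = v₀ + at = 0 + (19)(4.5) = 85.5 m/s
Δx = v₀t + ½at² = 0·4.5 + 0.5·19·4.5² = 192 m

Phase 2 (coasting upward): v₀ = 85.5 m/s, a = -10 m/s².
v = v₀ + at → t = (0 − 85.5) / -10 = 8.55 s
v² = v₀² + 2aΔx → Δx = (0² − 85.5²)/(2·-10) = 366 m

Phase 3 (free fall): v₀ = 0 m/s, a = -10 m/s².
Falls 558 m from rest: t = √(2·558/10) = 10.6 s; v = g·t = 106 m/s.
Total time = 4.50 + 8.55 + 10.6 = 23.6 s

23.61 s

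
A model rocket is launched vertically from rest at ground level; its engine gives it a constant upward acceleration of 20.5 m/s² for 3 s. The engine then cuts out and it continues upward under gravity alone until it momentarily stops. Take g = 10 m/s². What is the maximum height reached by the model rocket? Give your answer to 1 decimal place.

281.4 m

Phase 1 (powered ascent): v₀ = 0 m/s, a = 20.5 m/s².
v = v₀ + at = 0 + (20.5)(3) = 61.5 m/s
Δx = v₀t + ½at² = 0·3 + 0.5·20.5·3² = 92.2 m

Phase 2 (coasting upward): v₀ = 61.5 m/s, a = -10 m/s².
v = v₀ + at → t = (0 − 61.5) / -10 = 6.15 s
v² = v₀² + 2aΔx → Δx = (0² − 61.5²)/(2·-10) = 189 m
Maximum height = 92.2 + 189 = 281 m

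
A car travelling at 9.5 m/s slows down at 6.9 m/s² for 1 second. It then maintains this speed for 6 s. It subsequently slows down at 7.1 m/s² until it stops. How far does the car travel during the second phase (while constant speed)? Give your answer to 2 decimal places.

15.60 m

Phase 1 (decelerating): v₀ = 9.50 m/s, a = -6.9 m/s².
v = v₀ + at = 9.50 + (-6.9)(1) = 2.60 m/s
Δx = v₀t + ½at² = 9.50·1 + 0.5·-6.9·1² = 6.05 m

Phase 2 (constant speed): v₀ = 2.60 m/s, a = 0 m/s².
v = v₀ + at = 2.60 + (0)(6) = 2.60 m/s
Δx = v₀t + ½at² = 2.60·6 + 0.5·0·6² = 15.6 m
Distance in phase 2 = 15.6 m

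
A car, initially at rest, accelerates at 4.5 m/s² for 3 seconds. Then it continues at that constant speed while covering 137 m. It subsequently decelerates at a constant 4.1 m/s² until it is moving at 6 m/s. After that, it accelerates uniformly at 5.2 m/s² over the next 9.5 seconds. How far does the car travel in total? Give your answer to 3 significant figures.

Phase 1 (accelerating): v₀ = 0 m/s, a = 4.5 m/s².
v = v₀ + at = 0 + (4.5)(3) = 13.5 m/s
Δx = v₀t + ½at² = 0·3 + 0.5·4.5·3² = 20.2 m

Phase 2 (constant speed): v₀ = 13.5 m/s, a = 0 m/s².
Constant speed: t = d/v = 137/13.5 = 10.1 s

Phase 3 (decelerating): v₀ = 13.5 m/s, a = -4.1 m/s².
v = v₀ + at → t = (6 − 13.5) / -4.1 = 1.83 s
v² = v₀² + 2aΔx → Δx = (6² − 13.5²)/(2·-4.1) = 17.8 m

Phase 4 (accelerating): v₀ = 6.00 m/s, a = 5.2 m/s².
v = v₀ + at = 6.00 + (5.2)(9.5) = 55.4 m/s
Δx = v₀t + ½at² = 6.00·9.5 + 0.5·5.2·9.5² = 292 m
Total distance = 20.2 + 137 + 17.8 + 292 = 467 m

467 m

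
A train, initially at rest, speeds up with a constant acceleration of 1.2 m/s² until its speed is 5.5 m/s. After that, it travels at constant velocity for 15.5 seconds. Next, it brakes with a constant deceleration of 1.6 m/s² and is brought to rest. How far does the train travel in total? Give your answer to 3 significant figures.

Phase 1 (accelerating): v₀ = 0 m/s, a = 1.2 m/s².
v = v₀ + at → t = (5.5 − 0) / 1.2 = 4.58 s
v² = v₀² + 2aΔx → Δx = (5.5² − 0²)/(2·1.2) = 12.6 m

Phase 2 (constant speed): v₀ = 5.50 m/s, a = 0 m/s².
v = v₀ + at = 5.50 + (0)(15.5) = 5.50 m/s
Δx = v₀t + ½at² = 5.50·15.5 + 0.5·0·15.5² = 85.2 m

Phase 3 (decelerating): v₀ = 5.50 m/s, a = -1.6 m/s².
v = v₀ + at → t = (0 − 5.50) / -1.6 = 3.44 s
v² = v₀² + 2aΔx → Δx = (0² − 5.50²)/(2·-1.6) = 9.45 m
Total distance = 12.6 + 85.2 + 9.45 = 107 m

107 m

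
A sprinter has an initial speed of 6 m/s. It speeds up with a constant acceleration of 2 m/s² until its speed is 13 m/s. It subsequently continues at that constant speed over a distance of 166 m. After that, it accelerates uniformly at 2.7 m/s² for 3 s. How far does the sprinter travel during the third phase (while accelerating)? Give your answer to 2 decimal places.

51.15 m

Phase 1 (accelerating): v₀ = 6.00 m/s, a = 2 m/s².
v = v₀ + at → t = (13 − 6.00) / 2 = 3.50 s
v² = v₀² + 2aΔx → Δx = (13² − 6.00²)/(2·2) = 33.2 m

Phase 2 (constant speed): v₀ = 13.0 m/s, a = 0 m/s².
Constant speed: t = d/v = 166/13.0 = 12.8 s

Phase 3 (accelerating): v₀ = 13.0 m/s, a = 2.7 m/s².
v = v₀ + at = 13.0 + (2.7)(3) = 21.1 m/s
Δx = v₀t + ½at² = 13.0·3 + 0.5·2.7·3² = 51.2 m
Distance in phase 3 = 51.2 m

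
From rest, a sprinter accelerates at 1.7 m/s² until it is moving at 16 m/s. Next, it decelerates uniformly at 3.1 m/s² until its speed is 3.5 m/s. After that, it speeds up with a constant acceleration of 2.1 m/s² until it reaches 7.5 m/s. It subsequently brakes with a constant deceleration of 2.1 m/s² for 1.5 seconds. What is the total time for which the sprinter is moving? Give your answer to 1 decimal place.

16.8 s

Phase 1 (accelerating): v₀ = 0 m/s, a = 1.7 m/s².
v = v₀ + at → t = (16 − 0) / 1.7 = 9.41 s
v² = v₀² + 2aΔx → Δx = (16² − 0²)/(2·1.7) = 75.3 m

Phase 2 (decelerating): v₀ = 16.0 m/s, a = -3.1 m/s².
v = v₀ + at → t = (3.5 − 16.0) / -3.1 = 4.03 s
v² = v₀² + 2aΔx → Δx = (3.5² − 16.0²)/(2·-3.1) = 39.3 m

Phase 3 (accelerating): v₀ = 3.50 m/s, a = 2.1 m/s².
v = v₀ + at → t = (7.5 − 3.50) / 2.1 = 1.90 s
v² = v₀² + 2aΔx → Δx = (7.5² − 3.50²)/(2·2.1) = 10.5 m

Phase 4 (decelerating): v₀ = 7.50 m/s, a = -2.1 m/s².
v = v₀ + at = 7.50 + (-2.1)(1.5) = 4.35 m/s
Δx = v₀t + ½at² = 7.50·1.5 + 0.5·-2.1·1.5² = 8.89 m
Total time = 9.41 + 4.03 + 1.90 + 1.50 = 16.8 s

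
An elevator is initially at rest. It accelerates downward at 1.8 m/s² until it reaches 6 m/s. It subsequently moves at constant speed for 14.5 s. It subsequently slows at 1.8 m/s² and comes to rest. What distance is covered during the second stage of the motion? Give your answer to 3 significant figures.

87.0 m

Phase 1 (accelerating): v₀ = 0 m/s, a = 1.8 m/s².
v = v₀ + at → t = (6 − 0) / 1.8 = 3.33 s
v² = v₀² + 2aΔx → Δx = (6² − 0²)/(2·1.8) = 10.0 m

Phase 2 (constant speed): v₀ = 6.00 m/s, a = 0 m/s².
v = v₀ + at = 6.00 + (0)(14.5) = 6.00 m/s
Δx = v₀t + ½at² = 6.00·14.5 + 0.5·0·14.5² = 87.0 m
Distance in phase 2 = 87.0 m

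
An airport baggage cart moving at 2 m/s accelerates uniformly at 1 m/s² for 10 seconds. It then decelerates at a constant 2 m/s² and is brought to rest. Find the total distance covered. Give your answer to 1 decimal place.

106.0 m

Phase 1 (accelerating): v₀ = 2.00 m/s, a = 1 m/s².
v = v₀ + at = 2.00 + (1)(10) = 12.0 m/s
Δx = v₀t + ½at² = 2.00·10 + 0.5·1·10² = 70.0 m

Phase 2 (decelerating): v₀ = 12.0 m/s, a = -2 m/s².
v = v₀ + at → t = (0 − 12.0) / -2 = 6.00 s
v² = v₀² + 2aΔx → Δx = (0² − 12.0²)/(2·-2) = 36.0 m
Total distance = 70.0 + 36.0 = 106 m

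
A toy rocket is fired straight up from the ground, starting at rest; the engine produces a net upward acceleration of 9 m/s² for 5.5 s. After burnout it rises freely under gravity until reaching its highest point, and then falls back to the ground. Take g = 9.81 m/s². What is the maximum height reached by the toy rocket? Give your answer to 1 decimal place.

261.0 m

Phase 1 (powered ascent): v₀ = 0 m/s, a = 9 m/s².
v = v₀ + at = 0 + (9)(5.5) = 49.5 m/s
Δx = v₀t + ½at² = 0·5.5 + 0.5·9·5.5² = 136 m

Phase 2 (coasting upward): v₀ = 49.5 m/s, a = -9.81 m/s².
v = v₀ + at → t = (0 − 49.5) / -9.81 = 5.05 s
v² = v₀² + 2aΔx → Δx = (0² − 49.5²)/(2·-9.81) = 125 m
Maximum height = 136 + 125 = 261 m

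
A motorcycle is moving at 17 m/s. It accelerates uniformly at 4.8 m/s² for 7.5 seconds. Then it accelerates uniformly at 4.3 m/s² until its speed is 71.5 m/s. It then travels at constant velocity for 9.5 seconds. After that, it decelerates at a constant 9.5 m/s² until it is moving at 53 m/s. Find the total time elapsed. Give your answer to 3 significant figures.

Phase 1 (accelerating): v₀ = 17.0 m/s, a = 4.8 m/s².
v = v₀ + at = 17.0 + (4.8)(7.5) = 53.0 m/s
Δx = v₀t + ½at² = 17.0·7.5 + 0.5·4.8·7.5² = 262 m

Phase 2 (accelerating): v₀ = 53.0 m/s, a = 4.3 m/s².
v = v₀ + at → t = (71.5 − 53.0) / 4.3 = 4.30 s
v² = v₀² + 2aΔx → Δx = (71.5² − 53.0²)/(2·4.3) = 268 m

Phase 3 (constant speed): v₀ = 71.5 m/s, a = 0 m/s².
v = v₀ + at = 71.5 + (0)(9.5) = 71.5 m/s
Δx = v₀t + ½at² = 71.5·9.5 + 0.5·0·9.5² = 679 m

Phase 4 (decelerating): v₀ = 71.5 m/s, a = -9.5 m/s².
v = v₀ + at → t = (53 − 71.5) / -9.5 = 1.95 s
v² = v₀² + 2aΔx → Δx = (53² − 71.5²)/(2·-9.5) = 121 m
Total time = 7.50 + 4.30 + 9.50 + 1.95 = 23.2 s

23.2 s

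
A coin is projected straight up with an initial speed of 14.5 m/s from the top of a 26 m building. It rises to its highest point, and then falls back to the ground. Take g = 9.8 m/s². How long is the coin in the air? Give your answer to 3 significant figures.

Phase 1 (rising): v₀ = 14.5 m/s, a = -9.8 m/s².
v = v₀ + at → t = (0 − 14.5) / -9.8 = 1.48 s
v² = v₀² + 2aΔx → Δx = (0² − 14.5²)/(2·-9.8) = 10.7 m

Phase 2 (falling): v₀ = 0 m/s, a = -9.8 m/s².
Falls 36.7 m from rest: t = √(2·36.7/9.8) = 2.74 s; v = g·t = 26.8 m/s.
Total time = 1.48 + 2.74 = 4.22 s

4.22 s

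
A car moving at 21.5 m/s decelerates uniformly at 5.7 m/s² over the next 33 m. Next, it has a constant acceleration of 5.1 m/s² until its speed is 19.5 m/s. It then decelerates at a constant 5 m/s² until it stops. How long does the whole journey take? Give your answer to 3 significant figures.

Phase 1 (decelerating): v₀ = 21.5 m/s, a = -5.7 m/s².
v² = v₀² + 2aΔx = 21.5² + 2·-5.7·33 = 86.1 → v = 9.28 m/s
t = (v − v₀)/a = (9.28 − 21.5)/-5.7 = 2.14 s

Phase 2 (accelerating): v₀ = 9.28 m/s, a = 5.1 m/s².
v = v₀ + at → t = (19.5 − 9.28) / 5.1 = 2.00 s
v² = v₀² + 2aΔx → Δx = (19.5² − 9.28²)/(2·5.1) = 28.8 m

Phase 3 (decelerating): v₀ = 19.5 m/s, a = -5 m/s².
v = v₀ + at → t = (0 − 19.5) / -5 = 3.90 s
v² = v₀² + 2aΔx → Δx = (0² − 19.5²)/(2·-5) = 38.0 m
Total time = 2.14 + 2.00 + 3.90 = 8.05 s

8.05 s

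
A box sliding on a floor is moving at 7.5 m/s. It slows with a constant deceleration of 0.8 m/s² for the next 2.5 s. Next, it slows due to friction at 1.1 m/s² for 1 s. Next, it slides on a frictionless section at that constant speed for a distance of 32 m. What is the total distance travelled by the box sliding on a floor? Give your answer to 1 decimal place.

Phase 1 (decelerating): v₀ = 7.50 m/s, a = -0.8 m/s².
v = v₀ + at = 7.50 + (-0.8)(2.5) = 5.50 m/s
Δx = v₀t + ½at² = 7.50·2.5 + 0.5·-0.8·2.5² = 16.2 m

Phase 2 (decelerating): v₀ = 5.50 m/s, a = -1.1 m/s².
v = v₀ + at = 5.50 + (-1.1)(1) = 4.40 m/s
Δx = v₀t + ½at² = 5.50·1 + 0.5·-1.1·1² = 4.95 m

Phase 3 (constant speed): v₀ = 4.40 m/s, a = 0 m/s².
Constant speed: t = d/v = 32/4.40 = 7.27 s
Total distance = 16.2 + 4.95 + 32.0 = 53.2 m

53.2 m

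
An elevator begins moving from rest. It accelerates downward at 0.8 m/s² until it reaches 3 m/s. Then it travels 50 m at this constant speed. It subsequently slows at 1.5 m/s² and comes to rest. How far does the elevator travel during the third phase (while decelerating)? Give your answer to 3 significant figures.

3.00 m

Phase 1 (accelerating): v₀ = 0 m/s, a = 0.8 m/s².
v = v₀ + at → t = (3 − 0) / 0.8 = 3.75 s
v² = v₀² + 2aΔx → Δx = (3² − 0²)/(2·0.8) = 5.62 m

Phase 2 (constant speed): v₀ = 3.00 m/s, a = 0 m/s².
Constant speed: t = d/v = 50/3.00 = 16.7 s

Phase 3 (decelerating): v₀ = 3.00 m/s, a = -1.5 m/s².
v = v₀ + at → t = (0 − 3.00) / -1.5 = 2.00 s
v² = v₀² + 2aΔx → Δx = (0² − 3.00²)/(2·-1.5) = 3.00 m
Distance in phase 3 = 3.00 m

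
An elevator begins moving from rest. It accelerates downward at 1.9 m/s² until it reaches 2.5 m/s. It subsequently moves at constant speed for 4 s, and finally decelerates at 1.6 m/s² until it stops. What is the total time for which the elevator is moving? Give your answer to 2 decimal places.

6.88 s

Phase 1 (accelerating): v₀ = 0 m/s, a = 1.9 m/s².
v = v₀ + at → t = (2.5 − 0) / 1.9 = 1.32 s
v² = v₀² + 2aΔx → Δx = (2.5² − 0²)/(2·1.9) = 1.64 m

Phase 2 (constant speed): v₀ = 2.50 m/s, a = 0 m/s².
v = v₀ + at = 2.50 + (0)(4) = 2.50 m/s
Δx = v₀t + ½at² = 2.50·4 + 0.5·0·4² = 10.0 m

Phase 3 (decelerating): v₀ = 2.50 m/s, a = -1.6 m/s².
v = v₀ + at → t = (0 − 2.50) / -1.6 = 1.56 s
v² = v₀² + 2aΔx → Δx = (0² − 2.50²)/(2·-1.6) = 1.95 m
Total time = 1.32 + 4.00 + 1.56 = 6.88 s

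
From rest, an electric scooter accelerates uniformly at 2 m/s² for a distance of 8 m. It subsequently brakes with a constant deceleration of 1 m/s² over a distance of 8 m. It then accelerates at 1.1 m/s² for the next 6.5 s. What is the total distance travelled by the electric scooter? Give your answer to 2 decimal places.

Phase 1 (accelerating): v₀ = 0 m/s, a = 2 m/s².
v² = v₀² + 2aΔx = 0² + 2·2·8 = 32.0 → v = 5.66 m/s
t = (v − v₀)/a = (5.66 − 0)/2 = 2.83 s

Phase 2 (decelerating): v₀ = 5.66 m/s, a = -1 m/s².
v² = v₀² + 2aΔx = 5.66² + 2·-1·8 = 16.0 → v = 4.00 m/s
t = (v − v₀)/a = (4.00 − 5.66)/-1 = 1.66 s

Phase 3 (accelerating): v₀ = 4.00 m/s, a = 1.1 m/s².
v = v₀ + at = 4.00 + (1.1)(6.5) = 11.2 m/s
Δx = v₀t + ½at² = 4.00·6.5 + 0.5·1.1·6.5² = 49.2 m
Total distance = 8.00 + 8.00 + 49.2 = 65.2 m

65.24 m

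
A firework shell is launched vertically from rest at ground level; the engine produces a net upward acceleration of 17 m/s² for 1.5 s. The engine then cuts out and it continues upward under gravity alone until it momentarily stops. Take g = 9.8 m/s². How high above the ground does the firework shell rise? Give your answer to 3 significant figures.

Phase 1 (powered ascent): v₀ = 0 m/s, a = 17 m/s².
v = v₀ + at = 0 + (17)(1.5) = 25.5 m/s
Δx = v₀t + ½at² = 0·1.5 + 0.5·17·1.5² = 19.1 m

Phase 2 (coasting upward): v₀ = 25.5 m/s, a = -9.8 m/s².
v = v₀ + at → t = (0 − 25.5) / -9.8 = 2.60 s
v² = v₀² + 2aΔx → Δx = (0² − 25.5²)/(2·-9.8) = 33.2 m
Maximum height = 19.1 + 33.2 = 52.3 m

52.3 m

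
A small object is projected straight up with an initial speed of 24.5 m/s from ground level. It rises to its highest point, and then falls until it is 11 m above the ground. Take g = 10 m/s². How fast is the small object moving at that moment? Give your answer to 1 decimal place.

19.5 m/s

Phase 1 (rising): v₀ = 24.5 m/s, a = -10 m/s².
v = v₀ + at → t = (0 − 24.5) / -10 = 2.45 s
v² = v₀² + 2aΔx → Δx = (0² − 24.5²)/(2·-10) = 30.0 m

Phase 2 (falling): v₀ = 0 m/s, a = -10 m/s².
Falls 19.0 m from rest: t = √(2·19.0/10) = 1.95 s; v = g·t = 19.5 m/s.
Final speed = 19.5 m/s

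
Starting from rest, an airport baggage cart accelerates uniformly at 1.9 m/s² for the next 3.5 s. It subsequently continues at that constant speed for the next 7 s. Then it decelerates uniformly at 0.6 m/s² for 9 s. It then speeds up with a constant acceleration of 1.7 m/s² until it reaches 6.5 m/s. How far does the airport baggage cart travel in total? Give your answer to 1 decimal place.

Phase 1 (accelerating): v₀ = 0 m/s, a = 1.9 m/s².
v = v₀ + at = 0 + (1.9)(3.5) = 6.65 m/s
Δx = v₀t + ½at² = 0·3.5 + 0.5·1.9·3.5² = 11.6 m

Phase 2 (constant speed): v₀ = 6.65 m/s, a = 0 m/s².
v = v₀ + at = 6.65 + (0)(7) = 6.65 m/s
Δx = v₀t + ½at² = 6.65·7 + 0.5·0·7² = 46.5 m

Phase 3 (decelerating): v₀ = 6.65 m/s, a = -0.6 m/s².
v = v₀ + at = 6.65 + (-0.6)(9) = 1.25 m/s
Δx = v₀t + ½at² = 6.65·9 + 0.5·-0.6·9² = 35.5 m

Phase 4 (accelerating): v₀ = 1.25 m/s, a = 1.7 m/s².
v = v₀ + at → t = (6.5 − 1.25) / 1.7 = 3.09 s
v² = v₀² + 2aΔx → Δx = (6.5² − 1.25²)/(2·1.7) = 12.0 m
Total distance = 11.6 + 46.5 + 35.5 + 12.0 = 106 m

105.7 m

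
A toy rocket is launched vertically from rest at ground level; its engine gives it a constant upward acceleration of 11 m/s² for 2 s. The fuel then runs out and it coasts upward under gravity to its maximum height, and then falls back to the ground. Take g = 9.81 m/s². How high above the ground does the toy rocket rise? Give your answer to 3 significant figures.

Phase 1 (powered ascent): v₀ = 0 m/s, a = 11 m/s².
v = v₀ + at = 0 + (11)(2) = 22.0 m/s
Δx = v₀t + ½at² = 0·2 + 0.5·11·2² = 22.0 m

Phase 2 (coasting upward): v₀ = 22.0 m/s, a = -9.81 m/s².
v = v₀ + at → t = (0 − 22.0) / -9.81 = 2.24 s
v² = v₀² + 2aΔx → Δx = (0² − 22.0²)/(2·-9.81) = 24.7 m
Maximum height = 22.0 + 24.7 = 46.7 m

46.7 m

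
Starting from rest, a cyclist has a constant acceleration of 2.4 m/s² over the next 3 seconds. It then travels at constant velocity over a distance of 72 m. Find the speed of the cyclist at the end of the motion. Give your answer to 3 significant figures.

7.20 m/s

Phase 1 (accelerating): v₀ = 0 m/s, a = 2.4 m/s².
v = v₀ + at = 0 + (2.4)(3) = 7.20 m/s
Δx = v₀t + ½at² = 0·3 + 0.5·2.4·3² = 10.8 m

Phase 2 (constant speed): v₀ = 7.20 m/s, a = 0 m/s².
Constant speed: t = d/v = 72/7.20 = 10.0 s
Final speed = 7.20 m/s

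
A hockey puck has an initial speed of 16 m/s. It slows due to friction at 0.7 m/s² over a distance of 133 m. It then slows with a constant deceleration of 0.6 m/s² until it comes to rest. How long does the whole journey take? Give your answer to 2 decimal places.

24.85 s

Phase 1 (decelerating): v₀ = 16.0 m/s, a = -0.7 m/s².
v² = v₀² + 2aΔx = 16.0² + 2·-0.7·133 = 69.8 → v = 8.35 m/s
t = (v − v₀)/a = (8.35 − 16.0)/-0.7 = 10.9 s

Phase 2 (decelerating): v₀ = 8.35 m/s, a = -0.6 m/s².
v = v₀ + at → t = (0 − 8.35) / -0.6 = 13.9 s
v² = v₀² + 2aΔx → Δx = (0² − 8.35²)/(2·-0.6) = 58.2 m
Total time = 10.9 + 13.9 = 24.8 s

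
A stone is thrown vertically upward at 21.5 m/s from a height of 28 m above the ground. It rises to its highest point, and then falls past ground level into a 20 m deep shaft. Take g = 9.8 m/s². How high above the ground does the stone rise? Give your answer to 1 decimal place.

51.6 m

Phase 1 (rising): v₀ = 21.5 m/s, a = -9.8 m/s².
v = v₀ + at → t = (0 − 21.5) / -9.8 = 2.19 s
v² = v₀² + 2aΔx → Δx = (0² − 21.5²)/(2·-9.8) = 23.6 m
Maximum height = 28 + 23.6 = 51.6 m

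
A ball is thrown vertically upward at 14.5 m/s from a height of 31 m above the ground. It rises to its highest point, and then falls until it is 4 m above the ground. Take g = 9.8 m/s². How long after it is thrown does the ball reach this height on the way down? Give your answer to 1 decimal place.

4.3 s

Phase 1 (rising): v₀ = 14.5 m/s, a = -9.8 m/s².
v = v₀ + at → t = (0 − 14.5) / -9.8 = 1.48 s
v² = v₀² + 2aΔx → Δx = (0² − 14.5²)/(2·-9.8) = 10.7 m

Phase 2 (falling): v₀ = 0 m/s, a = -9.8 m/s².
Falls 37.7 m from rest: t = √(2·37.7/9.8) = 2.77 s; v = g·t = 27.2 m/s.
Total time = 1.48 + 2.77 = 4.25 s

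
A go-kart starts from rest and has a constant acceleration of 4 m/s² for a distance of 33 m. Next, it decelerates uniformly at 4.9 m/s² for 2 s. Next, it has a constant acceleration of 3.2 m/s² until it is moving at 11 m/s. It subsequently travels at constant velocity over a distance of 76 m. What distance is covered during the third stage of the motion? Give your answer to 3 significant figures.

12.4 m

Phase 1 (accelerating): v₀ = 0 m/s, a = 4 m/s².
v² = v₀² + 2aΔx = 0² + 2·4·33 = 264 → v = 16.2 m/s
t = (v − v₀)/a = (16.2 − 0)/4 = 4.06 s

Phase 2 (decelerating): v₀ = 16.2 m/s, a = -4.9 m/s².
v = v₀ + at = 16.2 + (-4.9)(2) = 6.45 m/s
Δx = v₀t + ½at² = 16.2·2 + 0.5·-4.9·2² = 22.7 m

Phase 3 (accelerating): v₀ = 6.45 m/s, a = 3.2 m/s².
v = v₀ + at → t = (11 − 6.45) / 3.2 = 1.42 s
v² = v₀² + 2aΔx → Δx = (11² − 6.45²)/(2·3.2) = 12.4 m
Distance in phase 3 = 12.4 m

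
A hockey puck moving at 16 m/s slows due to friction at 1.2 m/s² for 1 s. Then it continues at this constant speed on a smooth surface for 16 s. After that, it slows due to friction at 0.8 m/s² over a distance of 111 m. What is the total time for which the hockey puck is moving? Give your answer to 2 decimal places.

Phase 1 (decelerating): v₀ = 16.0 m/s, a = -1.2 m/s².
v = v₀ + at = 16.0 + (-1.2)(1) = 14.8 m/s
Δx = v₀t + ½at² = 16.0·1 + 0.5·-1.2·1² = 15.4 m

Phase 2 (constant speed): v₀ = 14.8 m/s, a = 0 m/s².
v = v₀ + at = 14.8 + (0)(16) = 14.8 m/s
Δx = v₀t + ½at² = 14.8·16 + 0.5·0·16² = 237 m

Phase 3 (decelerating): v₀ = 14.8 m/s, a = -0.8 m/s².
v² = v₀² + 2aΔx = 14.8² + 2·-0.8·111 = 41.4 → v = 6.44 m/s
t = (v − v₀)/a = (6.44 − 14.8)/-0.8 = 10.5 s
Total time = 1.00 + 16.0 + 10.5 = 27.5 s

27.45 s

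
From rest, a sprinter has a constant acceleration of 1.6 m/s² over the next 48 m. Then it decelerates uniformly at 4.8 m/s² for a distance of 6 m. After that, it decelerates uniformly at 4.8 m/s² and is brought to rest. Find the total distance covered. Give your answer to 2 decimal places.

64.00 m

Phase 1 (accelerating): v₀ = 0 m/s, a = 1.6 m/s².
v² = v₀² + 2aΔx = 0² + 2·1.6·48 = 154 → v = 12.4 m/s
t = (v − v₀)/a = (12.4 − 0)/1.6 = 7.75 s

Phase 2 (decelerating): v₀ = 12.4 m/s, a = -4.8 m/s².
v² = v₀² + 2aΔx = 12.4² + 2·-4.8·6 = 96.0 → v = 9.80 m/s
t = (v − v₀)/a = (9.80 − 12.4)/-4.8 = 0.541 s

Phase 3 (decelerating): v₀ = 9.80 m/s, a = -4.8 m/s².
v = v₀ + at → t = (0 − 9.80) / -4.8 = 2.04 s
v² = v₀² + 2aΔx → Δx = (0² − 9.80²)/(2·-4.8) = 10.0 m
Total distance = 48.0 + 6.00 + 10.0 = 64.0 m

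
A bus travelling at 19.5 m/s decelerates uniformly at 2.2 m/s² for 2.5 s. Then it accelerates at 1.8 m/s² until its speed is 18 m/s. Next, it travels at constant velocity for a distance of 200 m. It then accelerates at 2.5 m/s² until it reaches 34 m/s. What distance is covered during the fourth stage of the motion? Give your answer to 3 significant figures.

Phase 1 (decelerating): v₀ = 19.5 m/s, a = -2.2 m/s².
v = v₀ + at = 19.5 + (-2.2)(2.5) = 14.0 m/s
Δx = v₀t + ½at² = 19.5·2.5 + 0.5·-2.2·2.5² = 41.9 m

Phase 2 (accelerating): v₀ = 14.0 m/s, a = 1.8 m/s².
v = v₀ + at → t = (18 − 14.0) / 1.8 = 2.22 s
v² = v₀² + 2aΔx → Δx = (18² − 14.0²)/(2·1.8) = 35.6 m

Phase 3 (constant speed): v₀ = 18.0 m/s, a = 0 m/s².
Constant speed: t = d/v = 200/18.0 = 11.1 s

Phase 4 (accelerating): v₀ = 18.0 m/s, a = 2.5 m/s².
v = v₀ + at → t = (34 − 18.0) / 2.5 = 6.40 s
v² = v₀² + 2aΔx → Δx = (34² − 18.0²)/(2·2.5) = 166 m
Distance in phase 4 = 166 m

166 m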